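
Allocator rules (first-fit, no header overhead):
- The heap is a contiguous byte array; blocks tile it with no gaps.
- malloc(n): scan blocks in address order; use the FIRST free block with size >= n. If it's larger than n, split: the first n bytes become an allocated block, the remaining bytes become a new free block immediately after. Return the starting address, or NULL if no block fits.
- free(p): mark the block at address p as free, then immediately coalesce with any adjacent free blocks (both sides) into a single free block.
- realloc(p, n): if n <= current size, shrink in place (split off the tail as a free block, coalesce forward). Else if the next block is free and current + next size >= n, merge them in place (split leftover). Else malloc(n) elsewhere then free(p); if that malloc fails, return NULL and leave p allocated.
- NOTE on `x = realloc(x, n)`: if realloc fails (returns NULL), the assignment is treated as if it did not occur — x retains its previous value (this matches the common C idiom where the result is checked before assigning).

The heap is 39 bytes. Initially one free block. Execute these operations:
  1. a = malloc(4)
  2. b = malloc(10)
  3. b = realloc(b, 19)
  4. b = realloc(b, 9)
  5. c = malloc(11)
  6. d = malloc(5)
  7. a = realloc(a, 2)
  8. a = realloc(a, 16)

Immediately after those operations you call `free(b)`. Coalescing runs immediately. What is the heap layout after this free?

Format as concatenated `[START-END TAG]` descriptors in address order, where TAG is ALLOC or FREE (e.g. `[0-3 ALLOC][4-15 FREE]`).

Answer: [0-1 ALLOC][2-12 FREE][13-23 ALLOC][24-28 ALLOC][29-38 FREE]

Derivation:
Op 1: a = malloc(4) -> a = 0; heap: [0-3 ALLOC][4-38 FREE]
Op 2: b = malloc(10) -> b = 4; heap: [0-3 ALLOC][4-13 ALLOC][14-38 FREE]
Op 3: b = realloc(b, 19) -> b = 4; heap: [0-3 ALLOC][4-22 ALLOC][23-38 FREE]
Op 4: b = realloc(b, 9) -> b = 4; heap: [0-3 ALLOC][4-12 ALLOC][13-38 FREE]
Op 5: c = malloc(11) -> c = 13; heap: [0-3 ALLOC][4-12 ALLOC][13-23 ALLOC][24-38 FREE]
Op 6: d = malloc(5) -> d = 24; heap: [0-3 ALLOC][4-12 ALLOC][13-23 ALLOC][24-28 ALLOC][29-38 FREE]
Op 7: a = realloc(a, 2) -> a = 0; heap: [0-1 ALLOC][2-3 FREE][4-12 ALLOC][13-23 ALLOC][24-28 ALLOC][29-38 FREE]
Op 8: a = realloc(a, 16) -> NULL (a unchanged); heap: [0-1 ALLOC][2-3 FREE][4-12 ALLOC][13-23 ALLOC][24-28 ALLOC][29-38 FREE]
free(b): b = 4 -> block [4-12 ALLOC]; mark free, coalesce with adjacent free neighbors -> [0-1 ALLOC][2-12 FREE][13-23 ALLOC][24-28 ALLOC][29-38 FREE]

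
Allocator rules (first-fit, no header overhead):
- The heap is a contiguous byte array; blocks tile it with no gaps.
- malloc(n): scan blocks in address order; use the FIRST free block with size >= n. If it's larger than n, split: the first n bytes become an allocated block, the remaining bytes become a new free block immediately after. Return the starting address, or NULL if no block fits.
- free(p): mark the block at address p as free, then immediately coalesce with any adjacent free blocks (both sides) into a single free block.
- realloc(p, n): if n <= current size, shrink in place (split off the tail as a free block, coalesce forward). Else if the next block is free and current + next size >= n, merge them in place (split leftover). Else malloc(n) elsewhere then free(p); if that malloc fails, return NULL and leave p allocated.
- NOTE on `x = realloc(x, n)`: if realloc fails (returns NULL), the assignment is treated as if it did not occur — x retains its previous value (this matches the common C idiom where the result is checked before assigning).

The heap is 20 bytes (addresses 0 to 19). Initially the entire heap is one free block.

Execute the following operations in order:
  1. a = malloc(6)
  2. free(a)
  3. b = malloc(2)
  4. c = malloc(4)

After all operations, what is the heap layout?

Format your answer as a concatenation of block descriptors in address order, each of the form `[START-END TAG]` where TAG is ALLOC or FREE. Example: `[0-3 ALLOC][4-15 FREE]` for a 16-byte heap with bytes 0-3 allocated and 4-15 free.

Op 1: a = malloc(6) -> a = 0; heap: [0-5 ALLOC][6-19 FREE]
Op 2: free(a) -> (freed a); heap: [0-19 FREE]
Op 3: b = malloc(2) -> b = 0; heap: [0-1 ALLOC][2-19 FREE]
Op 4: c = malloc(4) -> c = 2; heap: [0-1 ALLOC][2-5 ALLOC][6-19 FREE]

Answer: [0-1 ALLOC][2-5 ALLOC][6-19 FREE]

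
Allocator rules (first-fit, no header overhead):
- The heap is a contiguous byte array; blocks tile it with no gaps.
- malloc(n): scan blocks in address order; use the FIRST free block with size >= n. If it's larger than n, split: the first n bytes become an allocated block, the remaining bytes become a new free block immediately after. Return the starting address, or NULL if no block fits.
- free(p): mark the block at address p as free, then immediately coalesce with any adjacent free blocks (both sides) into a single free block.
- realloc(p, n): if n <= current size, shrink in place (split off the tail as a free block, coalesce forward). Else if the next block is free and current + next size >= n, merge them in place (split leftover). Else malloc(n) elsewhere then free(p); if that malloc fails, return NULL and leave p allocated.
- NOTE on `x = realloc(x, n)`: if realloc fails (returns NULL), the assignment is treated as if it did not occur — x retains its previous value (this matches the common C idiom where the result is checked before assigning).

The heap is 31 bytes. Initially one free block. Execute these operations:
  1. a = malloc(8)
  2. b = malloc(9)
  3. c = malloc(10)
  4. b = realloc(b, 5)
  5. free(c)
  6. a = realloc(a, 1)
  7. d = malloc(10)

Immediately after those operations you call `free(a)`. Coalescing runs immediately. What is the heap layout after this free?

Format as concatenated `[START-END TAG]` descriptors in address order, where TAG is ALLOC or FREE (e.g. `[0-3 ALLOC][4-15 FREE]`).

Op 1: a = malloc(8) -> a = 0; heap: [0-7 ALLOC][8-30 FREE]
Op 2: b = malloc(9) -> b = 8; heap: [0-7 ALLOC][8-16 ALLOC][17-30 FREE]
Op 3: c = malloc(10) -> c = 17; heap: [0-7 ALLOC][8-16 ALLOC][17-26 ALLOC][27-30 FREE]
Op 4: b = realloc(b, 5) -> b = 8; heap: [0-7 ALLOC][8-12 ALLOC][13-16 FREE][17-26 ALLOC][27-30 FREE]
Op 5: free(c) -> (freed c); heap: [0-7 ALLOC][8-12 ALLOC][13-30 FREE]
Op 6: a = realloc(a, 1) -> a = 0; heap: [0-0 ALLOC][1-7 FREE][8-12 ALLOC][13-30 FREE]
Op 7: d = malloc(10) -> d = 13; heap: [0-0 ALLOC][1-7 FREE][8-12 ALLOC][13-22 ALLOC][23-30 FREE]
free(a): a = 0 -> block [0-0 ALLOC]; mark free, coalesce with adjacent free neighbors -> [0-7 FREE][8-12 ALLOC][13-22 ALLOC][23-30 FREE]

Answer: [0-7 FREE][8-12 ALLOC][13-22 ALLOC][23-30 FREE]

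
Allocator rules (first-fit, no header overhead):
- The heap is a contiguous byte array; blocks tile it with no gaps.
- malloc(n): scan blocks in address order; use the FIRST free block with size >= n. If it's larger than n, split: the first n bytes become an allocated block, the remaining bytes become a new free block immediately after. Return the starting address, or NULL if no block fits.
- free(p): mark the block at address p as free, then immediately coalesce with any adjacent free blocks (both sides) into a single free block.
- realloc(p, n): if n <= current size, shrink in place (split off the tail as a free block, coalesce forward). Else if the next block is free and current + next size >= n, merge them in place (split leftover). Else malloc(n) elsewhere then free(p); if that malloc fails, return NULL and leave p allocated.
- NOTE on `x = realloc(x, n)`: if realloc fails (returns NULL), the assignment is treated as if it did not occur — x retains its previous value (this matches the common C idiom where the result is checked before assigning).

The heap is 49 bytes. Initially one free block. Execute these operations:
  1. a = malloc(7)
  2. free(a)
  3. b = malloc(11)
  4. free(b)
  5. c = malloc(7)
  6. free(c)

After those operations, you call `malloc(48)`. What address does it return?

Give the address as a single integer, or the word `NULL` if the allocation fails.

Op 1: a = malloc(7) -> a = 0; heap: [0-6 ALLOC][7-48 FREE]
Op 2: free(a) -> (freed a); heap: [0-48 FREE]
Op 3: b = malloc(11) -> b = 0; heap: [0-10 ALLOC][11-48 FREE]
Op 4: free(b) -> (freed b); heap: [0-48 FREE]
Op 5: c = malloc(7) -> c = 0; heap: [0-6 ALLOC][7-48 FREE]
Op 6: free(c) -> (freed c); heap: [0-48 FREE]
malloc(48): first-fit scan over [0-48 FREE] -> 0

Answer: 0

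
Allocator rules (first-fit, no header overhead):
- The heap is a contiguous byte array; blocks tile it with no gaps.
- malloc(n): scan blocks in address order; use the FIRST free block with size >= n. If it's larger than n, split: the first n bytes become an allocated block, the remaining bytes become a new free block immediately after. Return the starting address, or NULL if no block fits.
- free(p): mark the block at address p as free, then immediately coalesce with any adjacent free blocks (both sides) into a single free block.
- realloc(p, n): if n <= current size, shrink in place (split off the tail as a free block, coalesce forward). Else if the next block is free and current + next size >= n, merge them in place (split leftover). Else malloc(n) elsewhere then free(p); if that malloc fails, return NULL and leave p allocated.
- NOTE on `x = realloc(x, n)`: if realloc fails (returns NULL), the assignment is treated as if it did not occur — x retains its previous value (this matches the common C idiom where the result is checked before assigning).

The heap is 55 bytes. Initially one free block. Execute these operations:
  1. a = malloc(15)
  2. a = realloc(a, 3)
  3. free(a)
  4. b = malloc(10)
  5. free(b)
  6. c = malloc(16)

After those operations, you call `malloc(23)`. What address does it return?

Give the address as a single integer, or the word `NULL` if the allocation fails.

Op 1: a = malloc(15) -> a = 0; heap: [0-14 ALLOC][15-54 FREE]
Op 2: a = realloc(a, 3) -> a = 0; heap: [0-2 ALLOC][3-54 FREE]
Op 3: free(a) -> (freed a); heap: [0-54 FREE]
Op 4: b = malloc(10) -> b = 0; heap: [0-9 ALLOC][10-54 FREE]
Op 5: free(b) -> (freed b); heap: [0-54 FREE]
Op 6: c = malloc(16) -> c = 0; heap: [0-15 ALLOC][16-54 FREE]
malloc(23): first-fit scan over [0-15 ALLOC][16-54 FREE] -> 16

Answer: 16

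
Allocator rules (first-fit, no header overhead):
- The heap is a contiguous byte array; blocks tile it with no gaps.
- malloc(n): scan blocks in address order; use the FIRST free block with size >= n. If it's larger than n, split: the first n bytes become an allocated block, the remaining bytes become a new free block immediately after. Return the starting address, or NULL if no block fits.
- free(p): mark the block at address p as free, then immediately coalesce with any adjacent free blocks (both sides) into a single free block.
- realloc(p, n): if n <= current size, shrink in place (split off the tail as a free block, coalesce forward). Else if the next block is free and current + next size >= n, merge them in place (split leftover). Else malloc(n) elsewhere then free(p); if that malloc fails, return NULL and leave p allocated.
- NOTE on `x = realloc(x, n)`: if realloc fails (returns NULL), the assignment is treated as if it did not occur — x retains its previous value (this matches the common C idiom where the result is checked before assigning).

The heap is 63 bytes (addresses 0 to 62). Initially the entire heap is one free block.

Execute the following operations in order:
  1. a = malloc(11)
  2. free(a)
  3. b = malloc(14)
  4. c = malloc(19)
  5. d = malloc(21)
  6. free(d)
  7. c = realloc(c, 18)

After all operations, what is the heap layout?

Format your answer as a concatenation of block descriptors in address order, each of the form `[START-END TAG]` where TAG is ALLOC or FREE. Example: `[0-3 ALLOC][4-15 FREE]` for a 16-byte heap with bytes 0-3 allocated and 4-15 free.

Answer: [0-13 ALLOC][14-31 ALLOC][32-62 FREE]

Derivation:
Op 1: a = malloc(11) -> a = 0; heap: [0-10 ALLOC][11-62 FREE]
Op 2: free(a) -> (freed a); heap: [0-62 FREE]
Op 3: b = malloc(14) -> b = 0; heap: [0-13 ALLOC][14-62 FREE]
Op 4: c = malloc(19) -> c = 14; heap: [0-13 ALLOC][14-32 ALLOC][33-62 FREE]
Op 5: d = malloc(21) -> d = 33; heap: [0-13 ALLOC][14-32 ALLOC][33-53 ALLOC][54-62 FREE]
Op 6: free(d) -> (freed d); heap: [0-13 ALLOC][14-32 ALLOC][33-62 FREE]
Op 7: c = realloc(c, 18) -> c = 14; heap: [0-13 ALLOC][14-31 ALLOC][32-62 FREE]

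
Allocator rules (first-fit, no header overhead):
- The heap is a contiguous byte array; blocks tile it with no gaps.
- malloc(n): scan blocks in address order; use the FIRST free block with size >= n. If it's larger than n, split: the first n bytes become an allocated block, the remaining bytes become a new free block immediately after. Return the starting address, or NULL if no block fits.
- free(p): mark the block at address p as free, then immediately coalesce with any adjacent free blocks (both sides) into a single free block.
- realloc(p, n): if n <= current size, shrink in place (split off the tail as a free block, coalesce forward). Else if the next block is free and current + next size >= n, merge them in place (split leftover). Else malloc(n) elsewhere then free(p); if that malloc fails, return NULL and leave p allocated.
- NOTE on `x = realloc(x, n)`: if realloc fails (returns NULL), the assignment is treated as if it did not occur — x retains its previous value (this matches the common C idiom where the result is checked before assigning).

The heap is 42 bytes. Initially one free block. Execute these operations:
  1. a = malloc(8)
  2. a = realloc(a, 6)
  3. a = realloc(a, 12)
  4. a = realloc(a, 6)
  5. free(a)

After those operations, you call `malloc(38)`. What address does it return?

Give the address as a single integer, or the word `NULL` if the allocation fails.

Answer: 0

Derivation:
Op 1: a = malloc(8) -> a = 0; heap: [0-7 ALLOC][8-41 FREE]
Op 2: a = realloc(a, 6) -> a = 0; heap: [0-5 ALLOC][6-41 FREE]
Op 3: a = realloc(a, 12) -> a = 0; heap: [0-11 ALLOC][12-41 FREE]
Op 4: a = realloc(a, 6) -> a = 0; heap: [0-5 ALLOC][6-41 FREE]
Op 5: free(a) -> (freed a); heap: [0-41 FREE]
malloc(38): first-fit scan over [0-41 FREE] -> 0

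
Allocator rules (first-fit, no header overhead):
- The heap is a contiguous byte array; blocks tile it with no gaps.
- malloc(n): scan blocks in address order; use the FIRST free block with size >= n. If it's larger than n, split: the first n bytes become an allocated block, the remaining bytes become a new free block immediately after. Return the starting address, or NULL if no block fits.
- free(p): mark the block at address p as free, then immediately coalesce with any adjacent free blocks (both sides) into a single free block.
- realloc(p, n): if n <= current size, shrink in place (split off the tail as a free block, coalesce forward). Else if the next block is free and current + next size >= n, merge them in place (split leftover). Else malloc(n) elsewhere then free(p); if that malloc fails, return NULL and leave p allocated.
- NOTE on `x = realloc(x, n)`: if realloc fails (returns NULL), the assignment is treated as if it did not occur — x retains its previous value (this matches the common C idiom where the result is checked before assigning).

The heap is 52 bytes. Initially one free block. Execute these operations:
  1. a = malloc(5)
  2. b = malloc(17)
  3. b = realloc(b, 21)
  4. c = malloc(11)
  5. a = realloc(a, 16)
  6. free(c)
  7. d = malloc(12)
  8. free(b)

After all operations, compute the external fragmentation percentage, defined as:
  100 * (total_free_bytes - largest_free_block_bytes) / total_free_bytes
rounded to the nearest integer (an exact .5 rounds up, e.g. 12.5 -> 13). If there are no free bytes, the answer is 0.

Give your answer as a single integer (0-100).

Op 1: a = malloc(5) -> a = 0; heap: [0-4 ALLOC][5-51 FREE]
Op 2: b = malloc(17) -> b = 5; heap: [0-4 ALLOC][5-21 ALLOC][22-51 FREE]
Op 3: b = realloc(b, 21) -> b = 5; heap: [0-4 ALLOC][5-25 ALLOC][26-51 FREE]
Op 4: c = malloc(11) -> c = 26; heap: [0-4 ALLOC][5-25 ALLOC][26-36 ALLOC][37-51 FREE]
Op 5: a = realloc(a, 16) -> NULL (a unchanged); heap: [0-4 ALLOC][5-25 ALLOC][26-36 ALLOC][37-51 FREE]
Op 6: free(c) -> (freed c); heap: [0-4 ALLOC][5-25 ALLOC][26-51 FREE]
Op 7: d = malloc(12) -> d = 26; heap: [0-4 ALLOC][5-25 ALLOC][26-37 ALLOC][38-51 FREE]
Op 8: free(b) -> (freed b); heap: [0-4 ALLOC][5-25 FREE][26-37 ALLOC][38-51 FREE]
Free blocks: [21 14] total_free=35 largest=21 -> 100*(35-21)/35 = 1400/35 = 40

Answer: 40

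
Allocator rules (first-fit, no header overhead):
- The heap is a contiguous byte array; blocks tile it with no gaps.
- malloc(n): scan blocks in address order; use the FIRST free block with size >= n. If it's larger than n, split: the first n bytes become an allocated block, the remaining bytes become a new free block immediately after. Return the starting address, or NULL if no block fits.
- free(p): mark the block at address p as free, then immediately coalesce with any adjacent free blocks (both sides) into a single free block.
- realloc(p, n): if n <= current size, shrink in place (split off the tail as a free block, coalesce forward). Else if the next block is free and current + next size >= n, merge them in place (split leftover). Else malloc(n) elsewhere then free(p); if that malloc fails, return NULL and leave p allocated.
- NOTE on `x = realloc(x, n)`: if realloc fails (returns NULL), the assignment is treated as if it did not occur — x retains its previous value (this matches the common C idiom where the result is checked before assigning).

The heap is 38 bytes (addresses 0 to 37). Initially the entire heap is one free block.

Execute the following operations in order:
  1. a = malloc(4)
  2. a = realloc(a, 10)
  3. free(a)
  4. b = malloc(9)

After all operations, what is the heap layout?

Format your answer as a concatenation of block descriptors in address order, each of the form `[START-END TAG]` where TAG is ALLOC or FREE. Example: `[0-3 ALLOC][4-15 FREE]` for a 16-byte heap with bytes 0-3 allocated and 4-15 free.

Answer: [0-8 ALLOC][9-37 FREE]

Derivation:
Op 1: a = malloc(4) -> a = 0; heap: [0-3 ALLOC][4-37 FREE]
Op 2: a = realloc(a, 10) -> a = 0; heap: [0-9 ALLOC][10-37 FREE]
Op 3: free(a) -> (freed a); heap: [0-37 FREE]
Op 4: b = malloc(9) -> b = 0; heap: [0-8 ALLOC][9-37 FREE]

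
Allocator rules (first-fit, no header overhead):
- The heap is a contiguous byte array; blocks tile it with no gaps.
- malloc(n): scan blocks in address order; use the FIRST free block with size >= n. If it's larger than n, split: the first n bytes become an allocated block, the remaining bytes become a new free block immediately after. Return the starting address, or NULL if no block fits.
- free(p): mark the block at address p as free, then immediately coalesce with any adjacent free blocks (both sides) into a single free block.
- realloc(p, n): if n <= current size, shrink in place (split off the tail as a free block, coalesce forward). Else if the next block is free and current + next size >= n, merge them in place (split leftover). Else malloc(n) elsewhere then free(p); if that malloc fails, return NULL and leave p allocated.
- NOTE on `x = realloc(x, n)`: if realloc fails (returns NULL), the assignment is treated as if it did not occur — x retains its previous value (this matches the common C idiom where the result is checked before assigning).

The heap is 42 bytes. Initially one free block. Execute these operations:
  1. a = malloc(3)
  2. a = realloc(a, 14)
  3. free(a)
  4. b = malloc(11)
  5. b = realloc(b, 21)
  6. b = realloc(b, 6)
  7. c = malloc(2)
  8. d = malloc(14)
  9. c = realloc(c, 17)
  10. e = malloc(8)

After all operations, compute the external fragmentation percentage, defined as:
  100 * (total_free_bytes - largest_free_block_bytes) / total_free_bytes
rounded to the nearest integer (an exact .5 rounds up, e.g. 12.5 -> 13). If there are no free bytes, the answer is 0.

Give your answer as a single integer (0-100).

Op 1: a = malloc(3) -> a = 0; heap: [0-2 ALLOC][3-41 FREE]
Op 2: a = realloc(a, 14) -> a = 0; heap: [0-13 ALLOC][14-41 FREE]
Op 3: free(a) -> (freed a); heap: [0-41 FREE]
Op 4: b = malloc(11) -> b = 0; heap: [0-10 ALLOC][11-41 FREE]
Op 5: b = realloc(b, 21) -> b = 0; heap: [0-20 ALLOC][21-41 FREE]
Op 6: b = realloc(b, 6) -> b = 0; heap: [0-5 ALLOC][6-41 FREE]
Op 7: c = malloc(2) -> c = 6; heap: [0-5 ALLOC][6-7 ALLOC][8-41 FREE]
Op 8: d = malloc(14) -> d = 8; heap: [0-5 ALLOC][6-7 ALLOC][8-21 ALLOC][22-41 FREE]
Op 9: c = realloc(c, 17) -> c = 22; heap: [0-5 ALLOC][6-7 FREE][8-21 ALLOC][22-38 ALLOC][39-41 FREE]
Op 10: e = malloc(8) -> e = NULL; heap: [0-5 ALLOC][6-7 FREE][8-21 ALLOC][22-38 ALLOC][39-41 FREE]
Free blocks: [2 3] total_free=5 largest=3 -> 100*(5-3)/5 = 200/5 = 40

Answer: 40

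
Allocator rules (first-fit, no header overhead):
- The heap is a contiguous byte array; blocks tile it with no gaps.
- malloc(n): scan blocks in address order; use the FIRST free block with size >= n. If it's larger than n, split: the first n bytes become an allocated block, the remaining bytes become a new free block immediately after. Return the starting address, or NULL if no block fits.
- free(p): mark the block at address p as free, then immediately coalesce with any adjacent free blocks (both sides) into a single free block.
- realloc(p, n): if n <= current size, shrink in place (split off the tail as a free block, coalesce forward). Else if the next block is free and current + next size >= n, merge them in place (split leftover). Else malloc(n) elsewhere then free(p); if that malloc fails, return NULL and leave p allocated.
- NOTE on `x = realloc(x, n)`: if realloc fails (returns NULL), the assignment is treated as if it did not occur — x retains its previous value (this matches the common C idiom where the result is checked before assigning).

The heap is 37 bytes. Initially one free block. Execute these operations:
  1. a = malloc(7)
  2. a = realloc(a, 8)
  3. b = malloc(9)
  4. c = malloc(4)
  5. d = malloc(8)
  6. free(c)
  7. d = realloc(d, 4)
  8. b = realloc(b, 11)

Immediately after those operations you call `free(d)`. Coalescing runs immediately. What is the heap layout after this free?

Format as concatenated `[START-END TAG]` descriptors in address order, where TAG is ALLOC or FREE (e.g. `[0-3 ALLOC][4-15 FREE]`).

Answer: [0-7 ALLOC][8-18 ALLOC][19-36 FREE]

Derivation:
Op 1: a = malloc(7) -> a = 0; heap: [0-6 ALLOC][7-36 FREE]
Op 2: a = realloc(a, 8) -> a = 0; heap: [0-7 ALLOC][8-36 FREE]
Op 3: b = malloc(9) -> b = 8; heap: [0-7 ALLOC][8-16 ALLOC][17-36 FREE]
Op 4: c = malloc(4) -> c = 17; heap: [0-7 ALLOC][8-16 ALLOC][17-20 ALLOC][21-36 FREE]
Op 5: d = malloc(8) -> d = 21; heap: [0-7 ALLOC][8-16 ALLOC][17-20 ALLOC][21-28 ALLOC][29-36 FREE]
Op 6: free(c) -> (freed c); heap: [0-7 ALLOC][8-16 ALLOC][17-20 FREE][21-28 ALLOC][29-36 FREE]
Op 7: d = realloc(d, 4) -> d = 21; heap: [0-7 ALLOC][8-16 ALLOC][17-20 FREE][21-24 ALLOC][25-36 FREE]
Op 8: b = realloc(b, 11) -> b = 8; heap: [0-7 ALLOC][8-18 ALLOC][19-20 FREE][21-24 ALLOC][25-36 FREE]
free(d): d = 21 -> block [21-24 ALLOC]; mark free, coalesce with adjacent free neighbors -> [0-7 ALLOC][8-18 ALLOC][19-36 FREE]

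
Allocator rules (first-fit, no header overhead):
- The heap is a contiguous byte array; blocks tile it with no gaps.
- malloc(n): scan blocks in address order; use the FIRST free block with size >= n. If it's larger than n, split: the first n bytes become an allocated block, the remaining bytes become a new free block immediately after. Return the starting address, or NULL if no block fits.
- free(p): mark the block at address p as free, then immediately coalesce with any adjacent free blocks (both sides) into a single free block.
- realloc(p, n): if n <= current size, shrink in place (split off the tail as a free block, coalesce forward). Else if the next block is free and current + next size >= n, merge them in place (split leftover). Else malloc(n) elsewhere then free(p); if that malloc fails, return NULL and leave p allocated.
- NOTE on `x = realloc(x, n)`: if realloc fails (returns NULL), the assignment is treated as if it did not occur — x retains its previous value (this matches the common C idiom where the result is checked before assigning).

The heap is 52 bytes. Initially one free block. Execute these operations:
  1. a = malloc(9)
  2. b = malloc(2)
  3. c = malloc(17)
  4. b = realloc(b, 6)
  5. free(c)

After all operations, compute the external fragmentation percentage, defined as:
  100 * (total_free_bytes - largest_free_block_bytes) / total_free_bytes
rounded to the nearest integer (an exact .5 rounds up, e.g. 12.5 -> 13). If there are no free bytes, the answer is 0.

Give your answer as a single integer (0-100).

Answer: 49

Derivation:
Op 1: a = malloc(9) -> a = 0; heap: [0-8 ALLOC][9-51 FREE]
Op 2: b = malloc(2) -> b = 9; heap: [0-8 ALLOC][9-10 ALLOC][11-51 FREE]
Op 3: c = malloc(17) -> c = 11; heap: [0-8 ALLOC][9-10 ALLOC][11-27 ALLOC][28-51 FREE]
Op 4: b = realloc(b, 6) -> b = 28; heap: [0-8 ALLOC][9-10 FREE][11-27 ALLOC][28-33 ALLOC][34-51 FREE]
Op 5: free(c) -> (freed c); heap: [0-8 ALLOC][9-27 FREE][28-33 ALLOC][34-51 FREE]
Free blocks: [19 18] total_free=37 largest=19 -> 100*(37-19)/37 = 1800/37 ≈ 48.649 -> rounds to 49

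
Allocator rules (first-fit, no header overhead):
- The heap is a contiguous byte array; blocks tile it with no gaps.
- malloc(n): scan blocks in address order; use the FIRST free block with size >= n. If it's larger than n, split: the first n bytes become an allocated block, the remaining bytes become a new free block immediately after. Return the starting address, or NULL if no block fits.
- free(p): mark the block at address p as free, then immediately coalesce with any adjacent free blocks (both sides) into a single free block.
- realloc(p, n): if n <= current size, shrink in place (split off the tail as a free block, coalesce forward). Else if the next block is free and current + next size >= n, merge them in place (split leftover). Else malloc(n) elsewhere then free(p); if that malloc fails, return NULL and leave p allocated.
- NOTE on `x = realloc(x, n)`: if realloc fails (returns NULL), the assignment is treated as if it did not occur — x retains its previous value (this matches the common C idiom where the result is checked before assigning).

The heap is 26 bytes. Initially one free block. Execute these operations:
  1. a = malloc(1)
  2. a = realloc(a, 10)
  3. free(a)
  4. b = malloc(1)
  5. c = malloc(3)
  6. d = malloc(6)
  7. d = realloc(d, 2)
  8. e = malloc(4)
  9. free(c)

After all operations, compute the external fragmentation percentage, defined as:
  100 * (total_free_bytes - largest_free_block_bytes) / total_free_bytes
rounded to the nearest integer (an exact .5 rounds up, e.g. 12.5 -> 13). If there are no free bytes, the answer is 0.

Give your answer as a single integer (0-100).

Answer: 16

Derivation:
Op 1: a = malloc(1) -> a = 0; heap: [0-0 ALLOC][1-25 FREE]
Op 2: a = realloc(a, 10) -> a = 0; heap: [0-9 ALLOC][10-25 FREE]
Op 3: free(a) -> (freed a); heap: [0-25 FREE]
Op 4: b = malloc(1) -> b = 0; heap: [0-0 ALLOC][1-25 FREE]
Op 5: c = malloc(3) -> c = 1; heap: [0-0 ALLOC][1-3 ALLOC][4-25 FREE]
Op 6: d = malloc(6) -> d = 4; heap: [0-0 ALLOC][1-3 ALLOC][4-9 ALLOC][10-25 FREE]
Op 7: d = realloc(d, 2) -> d = 4; heap: [0-0 ALLOC][1-3 ALLOC][4-5 ALLOC][6-25 FREE]
Op 8: e = malloc(4) -> e = 6; heap: [0-0 ALLOC][1-3 ALLOC][4-5 ALLOC][6-9 ALLOC][10-25 FREE]
Op 9: free(c) -> (freed c); heap: [0-0 ALLOC][1-3 FREE][4-5 ALLOC][6-9 ALLOC][10-25 FREE]
Free blocks: [3 16] total_free=19 largest=16 -> 100*(19-16)/19 = 300/19 ≈ 15.789 -> rounds to 16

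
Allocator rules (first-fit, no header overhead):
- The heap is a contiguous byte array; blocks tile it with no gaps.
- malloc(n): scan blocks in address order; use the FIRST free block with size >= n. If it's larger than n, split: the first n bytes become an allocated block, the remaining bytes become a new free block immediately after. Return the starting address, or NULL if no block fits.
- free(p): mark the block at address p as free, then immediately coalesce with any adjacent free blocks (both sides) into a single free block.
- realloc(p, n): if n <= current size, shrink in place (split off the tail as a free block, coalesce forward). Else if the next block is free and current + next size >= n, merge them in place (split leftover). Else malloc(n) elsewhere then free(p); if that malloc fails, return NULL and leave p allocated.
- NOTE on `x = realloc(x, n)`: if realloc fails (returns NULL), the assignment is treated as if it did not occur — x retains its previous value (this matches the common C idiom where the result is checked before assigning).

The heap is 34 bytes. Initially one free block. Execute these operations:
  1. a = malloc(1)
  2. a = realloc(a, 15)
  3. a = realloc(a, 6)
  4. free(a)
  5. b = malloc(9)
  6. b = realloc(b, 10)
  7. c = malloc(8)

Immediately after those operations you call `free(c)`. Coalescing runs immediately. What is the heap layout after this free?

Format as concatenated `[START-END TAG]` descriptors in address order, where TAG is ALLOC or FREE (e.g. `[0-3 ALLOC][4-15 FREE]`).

Op 1: a = malloc(1) -> a = 0; heap: [0-0 ALLOC][1-33 FREE]
Op 2: a = realloc(a, 15) -> a = 0; heap: [0-14 ALLOC][15-33 FREE]
Op 3: a = realloc(a, 6) -> a = 0; heap: [0-5 ALLOC][6-33 FREE]
Op 4: free(a) -> (freed a); heap: [0-33 FREE]
Op 5: b = malloc(9) -> b = 0; heap: [0-8 ALLOC][9-33 FREE]
Op 6: b = realloc(b, 10) -> b = 0; heap: [0-9 ALLOC][10-33 FREE]
Op 7: c = malloc(8) -> c = 10; heap: [0-9 ALLOC][10-17 ALLOC][18-33 FREE]
free(c): c = 10 -> block [10-17 ALLOC]; mark free, coalesce with adjacent free neighbors -> [0-9 ALLOC][10-33 FREE]

Answer: [0-9 ALLOC][10-33 FREE]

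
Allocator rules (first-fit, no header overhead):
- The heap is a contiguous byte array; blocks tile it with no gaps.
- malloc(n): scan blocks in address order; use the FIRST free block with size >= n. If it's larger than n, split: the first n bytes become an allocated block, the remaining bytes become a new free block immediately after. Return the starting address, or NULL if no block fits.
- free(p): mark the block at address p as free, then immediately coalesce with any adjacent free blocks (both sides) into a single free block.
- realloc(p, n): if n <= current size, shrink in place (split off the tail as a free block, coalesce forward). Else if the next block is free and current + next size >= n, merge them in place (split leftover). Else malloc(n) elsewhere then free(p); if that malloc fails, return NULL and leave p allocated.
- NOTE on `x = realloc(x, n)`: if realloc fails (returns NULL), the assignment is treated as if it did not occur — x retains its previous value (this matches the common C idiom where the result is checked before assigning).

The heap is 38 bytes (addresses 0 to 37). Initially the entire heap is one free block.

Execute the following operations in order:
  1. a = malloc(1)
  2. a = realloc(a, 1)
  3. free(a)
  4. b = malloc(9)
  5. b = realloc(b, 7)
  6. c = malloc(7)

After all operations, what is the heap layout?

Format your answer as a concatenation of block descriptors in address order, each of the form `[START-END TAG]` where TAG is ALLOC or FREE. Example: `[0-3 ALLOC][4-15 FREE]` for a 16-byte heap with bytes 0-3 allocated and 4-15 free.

Op 1: a = malloc(1) -> a = 0; heap: [0-0 ALLOC][1-37 FREE]
Op 2: a = realloc(a, 1) -> a = 0; heap: [0-0 ALLOC][1-37 FREE]
Op 3: free(a) -> (freed a); heap: [0-37 FREE]
Op 4: b = malloc(9) -> b = 0; heap: [0-8 ALLOC][9-37 FREE]
Op 5: b = realloc(b, 7) -> b = 0; heap: [0-6 ALLOC][7-37 FREE]
Op 6: c = malloc(7) -> c = 7; heap: [0-6 ALLOC][7-13 ALLOC][14-37 FREE]

Answer: [0-6 ALLOC][7-13 ALLOC][14-37 FREE]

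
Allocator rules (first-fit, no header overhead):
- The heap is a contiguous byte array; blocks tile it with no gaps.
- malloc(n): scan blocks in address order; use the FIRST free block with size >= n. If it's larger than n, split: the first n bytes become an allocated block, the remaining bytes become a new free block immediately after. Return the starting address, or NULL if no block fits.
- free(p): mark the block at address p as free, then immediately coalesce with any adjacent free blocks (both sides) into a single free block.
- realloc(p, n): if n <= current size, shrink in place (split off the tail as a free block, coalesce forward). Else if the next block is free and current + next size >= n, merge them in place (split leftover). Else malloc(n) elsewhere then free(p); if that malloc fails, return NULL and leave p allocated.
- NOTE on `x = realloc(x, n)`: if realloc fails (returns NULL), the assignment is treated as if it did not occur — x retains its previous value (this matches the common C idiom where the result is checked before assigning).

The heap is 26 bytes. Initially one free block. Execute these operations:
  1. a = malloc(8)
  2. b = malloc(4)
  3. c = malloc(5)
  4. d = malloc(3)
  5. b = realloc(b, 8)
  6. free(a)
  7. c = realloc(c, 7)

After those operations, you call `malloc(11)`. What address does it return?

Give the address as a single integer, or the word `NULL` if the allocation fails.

Answer: NULL

Derivation:
Op 1: a = malloc(8) -> a = 0; heap: [0-7 ALLOC][8-25 FREE]
Op 2: b = malloc(4) -> b = 8; heap: [0-7 ALLOC][8-11 ALLOC][12-25 FREE]
Op 3: c = malloc(5) -> c = 12; heap: [0-7 ALLOC][8-11 ALLOC][12-16 ALLOC][17-25 FREE]
Op 4: d = malloc(3) -> d = 17; heap: [0-7 ALLOC][8-11 ALLOC][12-16 ALLOC][17-19 ALLOC][20-25 FREE]
Op 5: b = realloc(b, 8) -> NULL (b unchanged); heap: [0-7 ALLOC][8-11 ALLOC][12-16 ALLOC][17-19 ALLOC][20-25 FREE]
Op 6: free(a) -> (freed a); heap: [0-7 FREE][8-11 ALLOC][12-16 ALLOC][17-19 ALLOC][20-25 FREE]
Op 7: c = realloc(c, 7) -> c = 0; heap: [0-6 ALLOC][7-7 FREE][8-11 ALLOC][12-16 FREE][17-19 ALLOC][20-25 FREE]
malloc(11): first-fit scan over [0-6 ALLOC][7-7 FREE][8-11 ALLOC][12-16 FREE][17-19 ALLOC][20-25 FREE] -> NULL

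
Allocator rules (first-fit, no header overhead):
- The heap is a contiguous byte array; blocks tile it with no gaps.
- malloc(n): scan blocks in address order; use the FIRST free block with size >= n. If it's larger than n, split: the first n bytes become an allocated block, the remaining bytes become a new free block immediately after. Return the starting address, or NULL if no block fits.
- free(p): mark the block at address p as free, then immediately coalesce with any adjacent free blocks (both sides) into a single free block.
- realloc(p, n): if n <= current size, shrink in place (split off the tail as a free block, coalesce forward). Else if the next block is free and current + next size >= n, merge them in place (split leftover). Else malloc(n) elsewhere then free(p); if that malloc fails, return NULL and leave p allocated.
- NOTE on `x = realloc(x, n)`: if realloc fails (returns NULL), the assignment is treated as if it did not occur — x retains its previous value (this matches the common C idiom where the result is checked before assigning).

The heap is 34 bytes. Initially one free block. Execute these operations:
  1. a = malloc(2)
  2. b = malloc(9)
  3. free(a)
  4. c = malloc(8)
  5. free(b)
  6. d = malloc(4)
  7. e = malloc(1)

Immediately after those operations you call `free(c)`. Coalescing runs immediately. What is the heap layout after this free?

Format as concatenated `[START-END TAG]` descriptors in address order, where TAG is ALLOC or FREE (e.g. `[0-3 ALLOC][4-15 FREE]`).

Answer: [0-3 ALLOC][4-4 ALLOC][5-33 FREE]

Derivation:
Op 1: a = malloc(2) -> a = 0; heap: [0-1 ALLOC][2-33 FREE]
Op 2: b = malloc(9) -> b = 2; heap: [0-1 ALLOC][2-10 ALLOC][11-33 FREE]
Op 3: free(a) -> (freed a); heap: [0-1 FREE][2-10 ALLOC][11-33 FREE]
Op 4: c = malloc(8) -> c = 11; heap: [0-1 FREE][2-10 ALLOC][11-18 ALLOC][19-33 FREE]
Op 5: free(b) -> (freed b); heap: [0-10 FREE][11-18 ALLOC][19-33 FREE]
Op 6: d = malloc(4) -> d = 0; heap: [0-3 ALLOC][4-10 FREE][11-18 ALLOC][19-33 FREE]
Op 7: e = malloc(1) -> e = 4; heap: [0-3 ALLOC][4-4 ALLOC][5-10 FREE][11-18 ALLOC][19-33 FREE]
free(c): c = 11 -> block [11-18 ALLOC]; mark free, coalesce with adjacent free neighbors -> [0-3 ALLOC][4-4 ALLOC][5-33 FREE]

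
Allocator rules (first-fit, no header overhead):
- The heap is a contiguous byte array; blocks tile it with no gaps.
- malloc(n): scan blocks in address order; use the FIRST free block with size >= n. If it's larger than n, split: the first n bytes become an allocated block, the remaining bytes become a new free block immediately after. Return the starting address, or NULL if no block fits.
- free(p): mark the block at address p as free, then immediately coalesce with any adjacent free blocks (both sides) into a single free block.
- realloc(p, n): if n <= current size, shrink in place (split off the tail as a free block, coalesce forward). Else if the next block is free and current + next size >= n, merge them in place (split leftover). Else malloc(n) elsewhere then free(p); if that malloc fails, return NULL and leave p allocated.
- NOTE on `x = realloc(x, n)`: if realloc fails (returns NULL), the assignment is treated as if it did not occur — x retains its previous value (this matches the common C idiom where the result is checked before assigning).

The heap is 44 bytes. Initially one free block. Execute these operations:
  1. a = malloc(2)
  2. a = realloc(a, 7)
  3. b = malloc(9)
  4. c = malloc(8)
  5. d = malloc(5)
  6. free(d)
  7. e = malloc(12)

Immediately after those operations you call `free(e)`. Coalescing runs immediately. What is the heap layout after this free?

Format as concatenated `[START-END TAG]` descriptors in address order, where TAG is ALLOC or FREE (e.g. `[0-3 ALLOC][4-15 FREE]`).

Op 1: a = malloc(2) -> a = 0; heap: [0-1 ALLOC][2-43 FREE]
Op 2: a = realloc(a, 7) -> a = 0; heap: [0-6 ALLOC][7-43 FREE]
Op 3: b = malloc(9) -> b = 7; heap: [0-6 ALLOC][7-15 ALLOC][16-43 FREE]
Op 4: c = malloc(8) -> c = 16; heap: [0-6 ALLOC][7-15 ALLOC][16-23 ALLOC][24-43 FREE]
Op 5: d = malloc(5) -> d = 24; heap: [0-6 ALLOC][7-15 ALLOC][16-23 ALLOC][24-28 ALLOC][29-43 FREE]
Op 6: free(d) -> (freed d); heap: [0-6 ALLOC][7-15 ALLOC][16-23 ALLOC][24-43 FREE]
Op 7: e = malloc(12) -> e = 24; heap: [0-6 ALLOC][7-15 ALLOC][16-23 ALLOC][24-35 ALLOC][36-43 FREE]
free(e): e = 24 -> block [24-35 ALLOC]; mark free, coalesce with adjacent free neighbors -> [0-6 ALLOC][7-15 ALLOC][16-23 ALLOC][24-43 FREE]

Answer: [0-6 ALLOC][7-15 ALLOC][16-23 ALLOC][24-43 FREE]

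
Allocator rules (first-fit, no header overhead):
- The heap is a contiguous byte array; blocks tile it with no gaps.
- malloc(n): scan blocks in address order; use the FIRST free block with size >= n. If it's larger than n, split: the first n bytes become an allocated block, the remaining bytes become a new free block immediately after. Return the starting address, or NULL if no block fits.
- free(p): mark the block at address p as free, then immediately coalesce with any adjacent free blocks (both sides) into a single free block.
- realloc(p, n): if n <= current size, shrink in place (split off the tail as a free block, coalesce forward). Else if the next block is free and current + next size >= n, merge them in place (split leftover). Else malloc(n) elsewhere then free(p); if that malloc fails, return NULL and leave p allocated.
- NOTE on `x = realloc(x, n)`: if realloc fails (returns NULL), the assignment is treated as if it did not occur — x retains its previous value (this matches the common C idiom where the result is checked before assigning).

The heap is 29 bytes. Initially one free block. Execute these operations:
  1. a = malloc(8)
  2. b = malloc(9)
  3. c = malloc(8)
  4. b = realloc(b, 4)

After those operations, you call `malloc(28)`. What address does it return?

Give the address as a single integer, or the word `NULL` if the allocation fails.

Answer: NULL

Derivation:
Op 1: a = malloc(8) -> a = 0; heap: [0-7 ALLOC][8-28 FREE]
Op 2: b = malloc(9) -> b = 8; heap: [0-7 ALLOC][8-16 ALLOC][17-28 FREE]
Op 3: c = malloc(8) -> c = 17; heap: [0-7 ALLOC][8-16 ALLOC][17-24 ALLOC][25-28 FREE]
Op 4: b = realloc(b, 4) -> b = 8; heap: [0-7 ALLOC][8-11 ALLOC][12-16 FREE][17-24 ALLOC][25-28 FREE]
malloc(28): first-fit scan over [0-7 ALLOC][8-11 ALLOC][12-16 FREE][17-24 ALLOC][25-28 FREE] -> NULL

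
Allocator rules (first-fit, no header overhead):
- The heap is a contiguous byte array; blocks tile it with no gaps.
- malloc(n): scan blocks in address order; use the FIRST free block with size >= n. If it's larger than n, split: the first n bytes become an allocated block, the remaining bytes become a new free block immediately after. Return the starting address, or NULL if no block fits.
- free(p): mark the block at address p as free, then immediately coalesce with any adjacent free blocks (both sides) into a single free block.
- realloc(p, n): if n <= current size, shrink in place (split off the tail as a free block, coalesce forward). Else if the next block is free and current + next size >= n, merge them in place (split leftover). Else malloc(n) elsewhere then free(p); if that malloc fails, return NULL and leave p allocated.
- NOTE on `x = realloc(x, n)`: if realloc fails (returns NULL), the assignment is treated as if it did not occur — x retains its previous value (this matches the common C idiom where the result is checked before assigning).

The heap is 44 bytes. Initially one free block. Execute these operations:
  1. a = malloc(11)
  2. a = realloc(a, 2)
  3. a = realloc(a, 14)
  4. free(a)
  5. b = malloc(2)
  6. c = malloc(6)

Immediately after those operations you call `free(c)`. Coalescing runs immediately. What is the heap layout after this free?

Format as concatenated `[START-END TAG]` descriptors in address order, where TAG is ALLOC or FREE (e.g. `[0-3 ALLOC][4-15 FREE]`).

Answer: [0-1 ALLOC][2-43 FREE]

Derivation:
Op 1: a = malloc(11) -> a = 0; heap: [0-10 ALLOC][11-43 FREE]
Op 2: a = realloc(a, 2) -> a = 0; heap: [0-1 ALLOC][2-43 FREE]
Op 3: a = realloc(a, 14) -> a = 0; heap: [0-13 ALLOC][14-43 FREE]
Op 4: free(a) -> (freed a); heap: [0-43 FREE]
Op 5: b = malloc(2) -> b = 0; heap: [0-1 ALLOC][2-43 FREE]
Op 6: c = malloc(6) -> c = 2; heap: [0-1 ALLOC][2-7 ALLOC][8-43 FREE]
free(c): c = 2 -> block [2-7 ALLOC]; mark free, coalesce with adjacent free neighbors -> [0-1 ALLOC][2-43 FREE]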